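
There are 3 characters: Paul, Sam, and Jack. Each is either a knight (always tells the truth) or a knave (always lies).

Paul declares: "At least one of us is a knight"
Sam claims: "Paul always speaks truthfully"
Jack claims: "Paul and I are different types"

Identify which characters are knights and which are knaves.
Paul is a knave.
Sam is a knave.
Jack is a knave.

Verification:
- Paul (knave) says "At least one of us is a knight" - this is FALSE (a lie) because no one is a knight.
- Sam (knave) says "Paul always speaks truthfully" - this is FALSE (a lie) because Paul is a knave.
- Jack (knave) says "Paul and I are different types" - this is FALSE (a lie) because Jack is a knave and Paul is a knave.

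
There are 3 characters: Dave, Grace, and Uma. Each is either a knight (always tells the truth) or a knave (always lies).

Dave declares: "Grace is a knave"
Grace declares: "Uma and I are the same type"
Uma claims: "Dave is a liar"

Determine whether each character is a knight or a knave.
Dave is a knave.
Grace is a knight.
Uma is a knight.

Verification:
- Dave (knave) says "Grace is a knave" - this is FALSE (a lie) because Grace is a knight.
- Grace (knight) says "Uma and I are the same type" - this is TRUE because Grace is a knight and Uma is a knight.
- Uma (knight) says "Dave is a liar" - this is TRUE because Dave is a knave.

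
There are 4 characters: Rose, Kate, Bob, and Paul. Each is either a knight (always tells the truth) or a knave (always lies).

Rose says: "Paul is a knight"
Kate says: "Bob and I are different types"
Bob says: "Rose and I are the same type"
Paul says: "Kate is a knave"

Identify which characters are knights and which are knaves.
Rose is a knight.
Kate is a knave.
Bob is a knave.
Paul is a knight.

Verification:
- Rose (knight) says "Paul is a knight" - this is TRUE because Paul is a knight.
- Kate (knave) says "Bob and I are different types" - this is FALSE (a lie) because Kate is a knave and Bob is a knave.
- Bob (knave) says "Rose and I are the same type" - this is FALSE (a lie) because Bob is a knave and Rose is a knight.
- Paul (knight) says "Kate is a knave" - this is TRUE because Kate is a knave.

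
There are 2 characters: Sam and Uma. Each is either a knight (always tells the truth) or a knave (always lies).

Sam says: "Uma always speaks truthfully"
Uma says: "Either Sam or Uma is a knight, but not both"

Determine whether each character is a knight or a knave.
Sam is a knave.
Uma is a knave.

Verification:
- Sam (knave) says "Uma always speaks truthfully" - this is FALSE (a lie) because Uma is a knave.
- Uma (knave) says "Either Sam or Uma is a knight, but not both" - this is FALSE (a lie) because Sam is a knave and Uma is a knave.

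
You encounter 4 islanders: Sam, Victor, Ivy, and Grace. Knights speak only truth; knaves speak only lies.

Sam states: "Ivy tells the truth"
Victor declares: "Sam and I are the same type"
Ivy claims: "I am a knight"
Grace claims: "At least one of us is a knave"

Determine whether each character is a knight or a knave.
Sam is a knight.
Victor is a knave.
Ivy is a knight.
Grace is a knight.

Verification:
- Sam (knight) says "Ivy tells the truth" - this is TRUE because Ivy is a knight.
- Victor (knave) says "Sam and I are the same type" - this is FALSE (a lie) because Victor is a knave and Sam is a knight.
- Ivy (knight) says "I am a knight" - this is TRUE because Ivy is a knight.
- Grace (knight) says "At least one of us is a knave" - this is TRUE because Victor is a knave.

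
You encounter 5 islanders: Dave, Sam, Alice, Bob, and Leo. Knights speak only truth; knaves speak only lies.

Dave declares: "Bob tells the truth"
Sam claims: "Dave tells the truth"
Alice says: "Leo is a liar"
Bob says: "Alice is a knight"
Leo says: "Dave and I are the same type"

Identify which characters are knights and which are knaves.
Dave is a knight.
Sam is a knight.
Alice is a knight.
Bob is a knight.
Leo is a knave.

Verification:
- Dave (knight) says "Bob tells the truth" - this is TRUE because Bob is a knight.
- Sam (knight) says "Dave tells the truth" - this is TRUE because Dave is a knight.
- Alice (knight) says "Leo is a liar" - this is TRUE because Leo is a knave.
- Bob (knight) says "Alice is a knight" - this is TRUE because Alice is a knight.
- Leo (knave) says "Dave and I are the same type" - this is FALSE (a lie) because Leo is a knave and Dave is a knight.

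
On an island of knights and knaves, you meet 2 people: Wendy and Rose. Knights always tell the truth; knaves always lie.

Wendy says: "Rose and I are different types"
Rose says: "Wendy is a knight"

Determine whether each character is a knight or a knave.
Wendy is a knave.
Rose is a knave.

Verification:
- Wendy (knave) says "Rose and I are different types" - this is FALSE (a lie) because Wendy is a knave and Rose is a knave.
- Rose (knave) says "Wendy is a knight" - this is FALSE (a lie) because Wendy is a knave.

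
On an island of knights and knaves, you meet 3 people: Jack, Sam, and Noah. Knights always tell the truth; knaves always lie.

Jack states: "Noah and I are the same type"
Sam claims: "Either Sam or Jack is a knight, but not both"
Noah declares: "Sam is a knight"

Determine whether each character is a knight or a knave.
Jack is a knave.
Sam is a knight.
Noah is a knight.

Verification:
- Jack (knave) says "Noah and I are the same type" - this is FALSE (a lie) because Jack is a knave and Noah is a knight.
- Sam (knight) says "Either Sam or Jack is a knight, but not both" - this is TRUE because Sam is a knight and Jack is a knave.
- Noah (knight) says "Sam is a knight" - this is TRUE because Sam is a knight.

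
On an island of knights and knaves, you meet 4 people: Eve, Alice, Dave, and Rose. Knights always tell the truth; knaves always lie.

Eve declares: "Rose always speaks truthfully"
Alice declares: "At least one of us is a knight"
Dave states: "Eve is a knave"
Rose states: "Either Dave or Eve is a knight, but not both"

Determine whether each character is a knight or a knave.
Eve is a knight.
Alice is a knight.
Dave is a knave.
Rose is a knight.

Verification:
- Eve (knight) says "Rose always speaks truthfully" - this is TRUE because Rose is a knight.
- Alice (knight) says "At least one of us is a knight" - this is TRUE because Eve, Alice, and Rose are knights.
- Dave (knave) says "Eve is a knave" - this is FALSE (a lie) because Eve is a knight.
- Rose (knight) says "Either Dave or Eve is a knight, but not both" - this is TRUE because Dave is a knave and Eve is a knight.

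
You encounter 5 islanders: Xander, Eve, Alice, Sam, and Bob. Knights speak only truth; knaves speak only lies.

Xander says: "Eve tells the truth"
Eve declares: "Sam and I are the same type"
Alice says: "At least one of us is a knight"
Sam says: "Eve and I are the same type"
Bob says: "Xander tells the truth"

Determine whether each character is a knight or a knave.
Xander is a knight.
Eve is a knight.
Alice is a knight.
Sam is a knight.
Bob is a knight.

Verification:
- Xander (knight) says "Eve tells the truth" - this is TRUE because Eve is a knight.
- Eve (knight) says "Sam and I are the same type" - this is TRUE because Eve is a knight and Sam is a knight.
- Alice (knight) says "At least one of us is a knight" - this is TRUE because Xander, Eve, Alice, Sam, and Bob are knights.
- Sam (knight) says "Eve and I are the same type" - this is TRUE because Sam is a knight and Eve is a knight.
- Bob (knight) says "Xander tells the truth" - this is TRUE because Xander is a knight.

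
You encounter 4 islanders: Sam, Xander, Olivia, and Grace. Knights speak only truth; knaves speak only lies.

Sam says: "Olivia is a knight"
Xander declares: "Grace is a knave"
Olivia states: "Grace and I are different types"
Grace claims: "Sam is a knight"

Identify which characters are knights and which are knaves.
Sam is a knave.
Xander is a knight.
Olivia is a knave.
Grace is a knave.

Verification:
- Sam (knave) says "Olivia is a knight" - this is FALSE (a lie) because Olivia is a knave.
- Xander (knight) says "Grace is a knave" - this is TRUE because Grace is a knave.
- Olivia (knave) says "Grace and I are different types" - this is FALSE (a lie) because Olivia is a knave and Grace is a knave.
- Grace (knave) says "Sam is a knight" - this is FALSE (a lie) because Sam is a knave.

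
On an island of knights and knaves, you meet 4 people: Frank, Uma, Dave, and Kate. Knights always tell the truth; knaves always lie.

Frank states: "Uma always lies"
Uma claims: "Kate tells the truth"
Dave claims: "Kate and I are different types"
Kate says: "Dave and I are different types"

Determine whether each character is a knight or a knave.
Frank is a knight.
Uma is a knave.
Dave is a knave.
Kate is a knave.

Verification:
- Frank (knight) says "Uma always lies" - this is TRUE because Uma is a knave.
- Uma (knave) says "Kate tells the truth" - this is FALSE (a lie) because Kate is a knave.
- Dave (knave) says "Kate and I are different types" - this is FALSE (a lie) because Dave is a knave and Kate is a knave.
- Kate (knave) says "Dave and I are different types" - this is FALSE (a lie) because Kate is a knave and Dave is a knave.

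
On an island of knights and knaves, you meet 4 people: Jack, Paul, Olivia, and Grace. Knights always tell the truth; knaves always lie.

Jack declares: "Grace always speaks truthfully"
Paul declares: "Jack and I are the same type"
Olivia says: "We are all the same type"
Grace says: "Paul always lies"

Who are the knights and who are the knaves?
Jack is a knight.
Paul is a knave.
Olivia is a knave.
Grace is a knight.

Verification:
- Jack (knight) says "Grace always speaks truthfully" - this is TRUE because Grace is a knight.
- Paul (knave) says "Jack and I are the same type" - this is FALSE (a lie) because Paul is a knave and Jack is a knight.
- Olivia (knave) says "We are all the same type" - this is FALSE (a lie) because Jack and Grace are knights and Paul and Olivia are knaves.
- Grace (knight) says "Paul always lies" - this is TRUE because Paul is a knave.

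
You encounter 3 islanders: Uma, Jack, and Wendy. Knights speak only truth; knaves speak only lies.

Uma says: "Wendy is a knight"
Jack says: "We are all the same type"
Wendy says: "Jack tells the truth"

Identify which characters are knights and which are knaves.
Uma is a knight.
Jack is a knight.
Wendy is a knight.

Verification:
- Uma (knight) says "Wendy is a knight" - this is TRUE because Wendy is a knight.
- Jack (knight) says "We are all the same type" - this is TRUE because Uma, Jack, and Wendy are knights.
- Wendy (knight) says "Jack tells the truth" - this is TRUE because Jack is a knight.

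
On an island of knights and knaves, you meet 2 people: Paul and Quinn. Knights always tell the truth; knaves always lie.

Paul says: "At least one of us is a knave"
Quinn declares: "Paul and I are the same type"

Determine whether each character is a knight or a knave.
Paul is a knight.
Quinn is a knave.

Verification:
- Paul (knight) says "At least one of us is a knave" - this is TRUE because Quinn is a knave.
- Quinn (knave) says "Paul and I are the same type" - this is FALSE (a lie) because Quinn is a knave and Paul is a knight.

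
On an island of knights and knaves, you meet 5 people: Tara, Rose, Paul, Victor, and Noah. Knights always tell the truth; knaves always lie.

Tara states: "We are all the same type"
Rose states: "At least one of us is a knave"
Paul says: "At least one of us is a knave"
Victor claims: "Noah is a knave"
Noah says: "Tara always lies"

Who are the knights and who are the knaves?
Tara is a knave.
Rose is a knight.
Paul is a knight.
Victor is a knave.
Noah is a knight.

Verification:
- Tara (knave) says "We are all the same type" - this is FALSE (a lie) because Rose, Paul, and Noah are knights and Tara and Victor are knaves.
- Rose (knight) says "At least one of us is a knave" - this is TRUE because Tara and Victor are knaves.
- Paul (knight) says "At least one of us is a knave" - this is TRUE because Tara and Victor are knaves.
- Victor (knave) says "Noah is a knave" - this is FALSE (a lie) because Noah is a knight.
- Noah (knight) says "Tara always lies" - this is TRUE because Tara is a knave.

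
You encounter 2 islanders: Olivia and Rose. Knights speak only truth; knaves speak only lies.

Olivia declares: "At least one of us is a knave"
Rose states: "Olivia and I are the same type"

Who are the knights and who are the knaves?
Olivia is a knight.
Rose is a knave.

Verification:
- Olivia (knight) says "At least one of us is a knave" - this is TRUE because Rose is a knave.
- Rose (knave) says "Olivia and I are the same type" - this is FALSE (a lie) because Rose is a knave and Olivia is a knight.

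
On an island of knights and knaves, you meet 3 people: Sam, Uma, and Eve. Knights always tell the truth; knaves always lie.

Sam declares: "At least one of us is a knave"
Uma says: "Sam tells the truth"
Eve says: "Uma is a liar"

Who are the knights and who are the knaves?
Sam is a knight.
Uma is a knight.
Eve is a knave.

Verification:
- Sam (knight) says "At least one of us is a knave" - this is TRUE because Eve is a knave.
- Uma (knight) says "Sam tells the truth" - this is TRUE because Sam is a knight.
- Eve (knave) says "Uma is a liar" - this is FALSE (a lie) because Uma is a knight.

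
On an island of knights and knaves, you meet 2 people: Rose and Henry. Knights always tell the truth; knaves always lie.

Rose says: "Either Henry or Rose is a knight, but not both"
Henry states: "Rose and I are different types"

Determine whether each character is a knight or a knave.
Rose is a knave.
Henry is a knave.

Verification:
- Rose (knave) says "Either Henry or Rose is a knight, but not both" - this is FALSE (a lie) because Henry is a knave and Rose is a knave.
- Henry (knave) says "Rose and I are different types" - this is FALSE (a lie) because Henry is a knave and Rose is a knave.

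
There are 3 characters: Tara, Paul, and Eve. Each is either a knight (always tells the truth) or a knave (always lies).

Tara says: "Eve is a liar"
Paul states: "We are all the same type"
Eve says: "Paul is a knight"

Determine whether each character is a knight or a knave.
Tara is a knight.
Paul is a knave.
Eve is a knave.

Verification:
- Tara (knight) says "Eve is a liar" - this is TRUE because Eve is a knave.
- Paul (knave) says "We are all the same type" - this is FALSE (a lie) because Tara is a knight and Paul and Eve are knaves.
- Eve (knave) says "Paul is a knight" - this is FALSE (a lie) because Paul is a knave.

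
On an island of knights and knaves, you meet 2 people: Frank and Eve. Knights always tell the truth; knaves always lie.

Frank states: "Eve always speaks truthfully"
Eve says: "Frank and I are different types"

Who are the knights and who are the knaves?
Frank is a knave.
Eve is a knave.

Verification:
- Frank (knave) says "Eve always speaks truthfully" - this is FALSE (a lie) because Eve is a knave.
- Eve (knave) says "Frank and I are different types" - this is FALSE (a lie) because Eve is a knave and Frank is a knave.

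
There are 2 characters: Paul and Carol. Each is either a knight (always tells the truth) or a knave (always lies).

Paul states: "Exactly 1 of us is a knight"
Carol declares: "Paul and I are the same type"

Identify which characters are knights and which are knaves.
Paul is a knight.
Carol is a knave.

Verification:
- Paul (knight) says "Exactly 1 of us is a knight" - this is TRUE because there are 1 knights.
- Carol (knave) says "Paul and I are the same type" - this is FALSE (a lie) because Carol is a knave and Paul is a knight.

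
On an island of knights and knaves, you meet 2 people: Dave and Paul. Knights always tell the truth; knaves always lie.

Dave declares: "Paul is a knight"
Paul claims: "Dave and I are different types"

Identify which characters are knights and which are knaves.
Dave is a knave.
Paul is a knave.

Verification:
- Dave (knave) says "Paul is a knight" - this is FALSE (a lie) because Paul is a knave.
- Paul (knave) says "Dave and I are different types" - this is FALSE (a lie) because Paul is a knave and Dave is a knave.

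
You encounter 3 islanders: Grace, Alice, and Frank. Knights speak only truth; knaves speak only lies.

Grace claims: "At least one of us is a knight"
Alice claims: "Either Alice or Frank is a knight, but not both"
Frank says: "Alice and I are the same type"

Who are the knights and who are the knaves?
Grace is a knight.
Alice is a knight.
Frank is a knave.

Verification:
- Grace (knight) says "At least one of us is a knight" - this is TRUE because Grace and Alice are knights.
- Alice (knight) says "Either Alice or Frank is a knight, but not both" - this is TRUE because Alice is a knight and Frank is a knave.
- Frank (knave) says "Alice and I are the same type" - this is FALSE (a lie) because Frank is a knave and Alice is a knight.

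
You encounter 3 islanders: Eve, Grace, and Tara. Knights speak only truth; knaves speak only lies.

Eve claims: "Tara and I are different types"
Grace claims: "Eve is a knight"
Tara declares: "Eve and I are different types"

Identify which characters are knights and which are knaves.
Eve is a knave.
Grace is a knave.
Tara is a knave.

Verification:
- Eve (knave) says "Tara and I are different types" - this is FALSE (a lie) because Eve is a knave and Tara is a knave.
- Grace (knave) says "Eve is a knight" - this is FALSE (a lie) because Eve is a knave.
- Tara (knave) says "Eve and I are different types" - this is FALSE (a lie) because Tara is a knave and Eve is a knave.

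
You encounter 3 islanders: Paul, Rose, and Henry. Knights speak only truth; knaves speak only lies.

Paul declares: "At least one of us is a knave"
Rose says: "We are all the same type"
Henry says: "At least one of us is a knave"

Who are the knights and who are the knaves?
Paul is a knight.
Rose is a knave.
Henry is a knight.

Verification:
- Paul (knight) says "At least one of us is a knave" - this is TRUE because Rose is a knave.
- Rose (knave) says "We are all the same type" - this is FALSE (a lie) because Paul and Henry are knights and Rose is a knave.
- Henry (knight) says "At least one of us is a knave" - this is TRUE because Rose is a knave.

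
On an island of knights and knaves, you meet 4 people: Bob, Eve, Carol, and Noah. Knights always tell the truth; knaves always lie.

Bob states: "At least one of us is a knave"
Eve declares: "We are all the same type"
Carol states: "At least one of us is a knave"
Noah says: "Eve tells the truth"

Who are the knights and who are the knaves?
Bob is a knight.
Eve is a knave.
Carol is a knight.
Noah is a knave.

Verification:
- Bob (knight) says "At least one of us is a knave" - this is TRUE because Eve and Noah are knaves.
- Eve (knave) says "We are all the same type" - this is FALSE (a lie) because Bob and Carol are knights and Eve and Noah are knaves.
- Carol (knight) says "At least one of us is a knave" - this is TRUE because Eve and Noah are knaves.
- Noah (knave) says "Eve tells the truth" - this is FALSE (a lie) because Eve is a knave.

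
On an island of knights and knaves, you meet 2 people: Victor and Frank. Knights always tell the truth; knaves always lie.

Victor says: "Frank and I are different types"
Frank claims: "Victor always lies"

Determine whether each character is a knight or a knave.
Victor is a knight.
Frank is a knave.

Verification:
- Victor (knight) says "Frank and I are different types" - this is TRUE because Victor is a knight and Frank is a knave.
- Frank (knave) says "Victor always lies" - this is FALSE (a lie) because Victor is a knight.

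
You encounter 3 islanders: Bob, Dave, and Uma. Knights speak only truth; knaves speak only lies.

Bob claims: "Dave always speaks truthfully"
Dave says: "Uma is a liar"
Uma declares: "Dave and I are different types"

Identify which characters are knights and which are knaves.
Bob is a knave.
Dave is a knave.
Uma is a knight.

Verification:
- Bob (knave) says "Dave always speaks truthfully" - this is FALSE (a lie) because Dave is a knave.
- Dave (knave) says "Uma is a liar" - this is FALSE (a lie) because Uma is a knight.
- Uma (knight) says "Dave and I are different types" - this is TRUE because Uma is a knight and Dave is a knave.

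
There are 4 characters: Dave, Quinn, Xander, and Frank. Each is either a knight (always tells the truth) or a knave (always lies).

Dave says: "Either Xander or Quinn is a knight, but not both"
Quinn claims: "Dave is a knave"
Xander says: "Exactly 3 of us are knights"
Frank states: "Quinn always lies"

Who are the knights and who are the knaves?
Dave is a knight.
Quinn is a knave.
Xander is a knight.
Frank is a knight.

Verification:
- Dave (knight) says "Either Xander or Quinn is a knight, but not both" - this is TRUE because Xander is a knight and Quinn is a knave.
- Quinn (knave) says "Dave is a knave" - this is FALSE (a lie) because Dave is a knight.
- Xander (knight) says "Exactly 3 of us are knights" - this is TRUE because there are 3 knights.
- Frank (knight) says "Quinn always lies" - this is TRUE because Quinn is a knave.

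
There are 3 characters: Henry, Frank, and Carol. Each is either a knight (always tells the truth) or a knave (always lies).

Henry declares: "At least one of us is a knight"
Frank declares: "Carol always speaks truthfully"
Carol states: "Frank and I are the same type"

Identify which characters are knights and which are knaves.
Henry is a knight.
Frank is a knight.
Carol is a knight.

Verification:
- Henry (knight) says "At least one of us is a knight" - this is TRUE because Henry, Frank, and Carol are knights.
- Frank (knight) says "Carol always speaks truthfully" - this is TRUE because Carol is a knight.
- Carol (knight) says "Frank and I are the same type" - this is TRUE because Carol is a knight and Frank is a knight.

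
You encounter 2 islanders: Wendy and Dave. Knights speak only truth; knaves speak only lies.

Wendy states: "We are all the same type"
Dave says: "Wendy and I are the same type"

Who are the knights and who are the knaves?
Wendy is a knight.
Dave is a knight.

Verification:
- Wendy (knight) says "We are all the same type" - this is TRUE because Wendy and Dave are knights.
- Dave (knight) says "Wendy and I are the same type" - this is TRUE because Dave is a knight and Wendy is a knight.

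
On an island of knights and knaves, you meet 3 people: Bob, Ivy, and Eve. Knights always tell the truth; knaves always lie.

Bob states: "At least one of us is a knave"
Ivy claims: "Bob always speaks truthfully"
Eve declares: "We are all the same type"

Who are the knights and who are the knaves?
Bob is a knight.
Ivy is a knight.
Eve is a knave.

Verification:
- Bob (knight) says "At least one of us is a knave" - this is TRUE because Eve is a knave.
- Ivy (knight) says "Bob always speaks truthfully" - this is TRUE because Bob is a knight.
- Eve (knave) says "We are all the same type" - this is FALSE (a lie) because Bob and Ivy are knights and Eve is a knave.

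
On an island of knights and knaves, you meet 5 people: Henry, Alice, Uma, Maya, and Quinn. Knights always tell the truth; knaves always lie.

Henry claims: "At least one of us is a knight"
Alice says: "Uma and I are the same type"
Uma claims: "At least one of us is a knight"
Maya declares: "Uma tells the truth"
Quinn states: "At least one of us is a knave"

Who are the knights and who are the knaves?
Henry is a knight.
Alice is a knave.
Uma is a knight.
Maya is a knight.
Quinn is a knight.

Verification:
- Henry (knight) says "At least one of us is a knight" - this is TRUE because Henry, Uma, Maya, and Quinn are knights.
- Alice (knave) says "Uma and I are the same type" - this is FALSE (a lie) because Alice is a knave and Uma is a knight.
- Uma (knight) says "At least one of us is a knight" - this is TRUE because Henry, Uma, Maya, and Quinn are knights.
- Maya (knight) says "Uma tells the truth" - this is TRUE because Uma is a knight.
- Quinn (knight) says "At least one of us is a knave" - this is TRUE because Alice is a knave.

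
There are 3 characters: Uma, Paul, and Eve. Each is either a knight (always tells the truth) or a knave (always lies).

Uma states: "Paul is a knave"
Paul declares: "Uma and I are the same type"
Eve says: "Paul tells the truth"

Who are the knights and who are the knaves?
Uma is a knight.
Paul is a knave.
Eve is a knave.

Verification:
- Uma (knight) says "Paul is a knave" - this is TRUE because Paul is a knave.
- Paul (knave) says "Uma and I are the same type" - this is FALSE (a lie) because Paul is a knave and Uma is a knight.
- Eve (knave) says "Paul tells the truth" - this is FALSE (a lie) because Paul is a knave.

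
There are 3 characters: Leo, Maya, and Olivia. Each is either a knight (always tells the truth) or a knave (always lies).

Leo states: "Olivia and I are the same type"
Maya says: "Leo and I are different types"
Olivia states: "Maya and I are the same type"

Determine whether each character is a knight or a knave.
Leo is a knave.
Maya is a knight.
Olivia is a knight.

Verification:
- Leo (knave) says "Olivia and I are the same type" - this is FALSE (a lie) because Leo is a knave and Olivia is a knight.
- Maya (knight) says "Leo and I are different types" - this is TRUE because Maya is a knight and Leo is a knave.
- Olivia (knight) says "Maya and I are the same type" - this is TRUE because Olivia is a knight and Maya is a knight.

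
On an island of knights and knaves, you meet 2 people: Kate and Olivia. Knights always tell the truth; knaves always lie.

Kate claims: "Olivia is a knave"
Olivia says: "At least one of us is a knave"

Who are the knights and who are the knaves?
Kate is a knave.
Olivia is a knight.

Verification:
- Kate (knave) says "Olivia is a knave" - this is FALSE (a lie) because Olivia is a knight.
- Olivia (knight) says "At least one of us is a knave" - this is TRUE because Kate is a knave.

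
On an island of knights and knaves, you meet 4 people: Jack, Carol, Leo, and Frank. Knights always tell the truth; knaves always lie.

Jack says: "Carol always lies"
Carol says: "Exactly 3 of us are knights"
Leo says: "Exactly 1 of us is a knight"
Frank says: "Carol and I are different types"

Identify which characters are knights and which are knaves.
Jack is a knight.
Carol is a knave.
Leo is a knave.
Frank is a knight.

Verification:
- Jack (knight) says "Carol always lies" - this is TRUE because Carol is a knave.
- Carol (knave) says "Exactly 3 of us are knights" - this is FALSE (a lie) because there are 2 knights.
- Leo (knave) says "Exactly 1 of us is a knight" - this is FALSE (a lie) because there are 2 knights.
- Frank (knight) says "Carol and I are different types" - this is TRUE because Frank is a knight and Carol is a knave.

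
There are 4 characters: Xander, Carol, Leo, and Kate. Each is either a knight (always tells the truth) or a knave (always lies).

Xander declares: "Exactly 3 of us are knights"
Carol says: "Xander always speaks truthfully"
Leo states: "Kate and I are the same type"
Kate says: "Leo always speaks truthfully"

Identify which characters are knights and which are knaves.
Xander is a knave.
Carol is a knave.
Leo is a knight.
Kate is a knight.

Verification:
- Xander (knave) says "Exactly 3 of us are knights" - this is FALSE (a lie) because there are 2 knights.
- Carol (knave) says "Xander always speaks truthfully" - this is FALSE (a lie) because Xander is a knave.
- Leo (knight) says "Kate and I are the same type" - this is TRUE because Leo is a knight and Kate is a knight.
- Kate (knight) says "Leo always speaks truthfully" - this is TRUE because Leo is a knight.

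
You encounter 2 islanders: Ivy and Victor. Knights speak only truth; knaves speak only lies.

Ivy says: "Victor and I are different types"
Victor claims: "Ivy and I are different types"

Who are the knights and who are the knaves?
Ivy is a knave.
Victor is a knave.

Verification:
- Ivy (knave) says "Victor and I are different types" - this is FALSE (a lie) because Ivy is a knave and Victor is a knave.
- Victor (knave) says "Ivy and I are different types" - this is FALSE (a lie) because Victor is a knave and Ivy is a knave.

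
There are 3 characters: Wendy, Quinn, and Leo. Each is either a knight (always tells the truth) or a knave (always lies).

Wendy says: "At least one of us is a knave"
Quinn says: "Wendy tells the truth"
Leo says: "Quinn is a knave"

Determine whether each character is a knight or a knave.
Wendy is a knight.
Quinn is a knight.
Leo is a knave.

Verification:
- Wendy (knight) says "At least one of us is a knave" - this is TRUE because Leo is a knave.
- Quinn (knight) says "Wendy tells the truth" - this is TRUE because Wendy is a knight.
- Leo (knave) says "Quinn is a knave" - this is FALSE (a lie) because Quinn is a knight.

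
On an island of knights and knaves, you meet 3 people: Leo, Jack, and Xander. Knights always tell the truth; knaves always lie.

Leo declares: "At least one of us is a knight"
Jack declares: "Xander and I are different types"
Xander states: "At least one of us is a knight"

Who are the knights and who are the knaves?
Leo is a knave.
Jack is a knave.
Xander is a knave.

Verification:
- Leo (knave) says "At least one of us is a knight" - this is FALSE (a lie) because no one is a knight.
- Jack (knave) says "Xander and I are different types" - this is FALSE (a lie) because Jack is a knave and Xander is a knave.
- Xander (knave) says "At least one of us is a knight" - this is FALSE (a lie) because no one is a knight.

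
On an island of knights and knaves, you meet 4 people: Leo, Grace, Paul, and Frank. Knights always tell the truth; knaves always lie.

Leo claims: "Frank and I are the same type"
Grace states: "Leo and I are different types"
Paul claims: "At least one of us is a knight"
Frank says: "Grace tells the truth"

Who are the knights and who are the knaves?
Leo is a knave.
Grace is a knight.
Paul is a knight.
Frank is a knight.

Verification:
- Leo (knave) says "Frank and I are the same type" - this is FALSE (a lie) because Leo is a knave and Frank is a knight.
- Grace (knight) says "Leo and I are different types" - this is TRUE because Grace is a knight and Leo is a knave.
- Paul (knight) says "At least one of us is a knight" - this is TRUE because Grace, Paul, and Frank are knights.
- Frank (knight) says "Grace tells the truth" - this is TRUE because Grace is a knight.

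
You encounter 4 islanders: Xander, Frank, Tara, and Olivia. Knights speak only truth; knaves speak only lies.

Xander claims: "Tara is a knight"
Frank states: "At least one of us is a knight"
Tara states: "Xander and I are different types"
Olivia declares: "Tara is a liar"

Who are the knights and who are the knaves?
Xander is a knave.
Frank is a knight.
Tara is a knave.
Olivia is a knight.

Verification:
- Xander (knave) says "Tara is a knight" - this is FALSE (a lie) because Tara is a knave.
- Frank (knight) says "At least one of us is a knight" - this is TRUE because Frank and Olivia are knights.
- Tara (knave) says "Xander and I are different types" - this is FALSE (a lie) because Tara is a knave and Xander is a knave.
- Olivia (knight) says "Tara is a liar" - this is TRUE because Tara is a knave.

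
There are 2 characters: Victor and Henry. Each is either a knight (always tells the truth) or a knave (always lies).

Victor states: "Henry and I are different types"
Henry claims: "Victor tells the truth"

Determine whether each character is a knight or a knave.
Victor is a knave.
Henry is a knave.

Verification:
- Victor (knave) says "Henry and I are different types" - this is FALSE (a lie) because Victor is a knave and Henry is a knave.
- Henry (knave) says "Victor tells the truth" - this is FALSE (a lie) because Victor is a knave.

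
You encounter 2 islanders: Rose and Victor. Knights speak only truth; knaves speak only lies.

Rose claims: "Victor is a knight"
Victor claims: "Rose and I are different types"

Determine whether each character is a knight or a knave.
Rose is a knave.
Victor is a knave.

Verification:
- Rose (knave) says "Victor is a knight" - this is FALSE (a lie) because Victor is a knave.
- Victor (knave) says "Rose and I are different types" - this is FALSE (a lie) because Victor is a knave and Rose is a knave.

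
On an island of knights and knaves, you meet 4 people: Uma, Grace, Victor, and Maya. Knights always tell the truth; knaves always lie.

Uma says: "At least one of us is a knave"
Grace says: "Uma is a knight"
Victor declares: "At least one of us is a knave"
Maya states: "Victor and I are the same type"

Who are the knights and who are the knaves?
Uma is a knight.
Grace is a knight.
Victor is a knight.
Maya is a knave.

Verification:
- Uma (knight) says "At least one of us is a knave" - this is TRUE because Maya is a knave.
- Grace (knight) says "Uma is a knight" - this is TRUE because Uma is a knight.
- Victor (knight) says "At least one of us is a knave" - this is TRUE because Maya is a knave.
- Maya (knave) says "Victor and I are the same type" - this is FALSE (a lie) because Maya is a knave and Victor is a knight.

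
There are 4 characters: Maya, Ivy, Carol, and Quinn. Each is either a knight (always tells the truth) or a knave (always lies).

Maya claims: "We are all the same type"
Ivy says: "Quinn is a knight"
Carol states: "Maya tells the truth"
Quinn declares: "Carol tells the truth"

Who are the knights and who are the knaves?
Maya is a knight.
Ivy is a knight.
Carol is a knight.
Quinn is a knight.

Verification:
- Maya (knight) says "We are all the same type" - this is TRUE because Maya, Ivy, Carol, and Quinn are knights.
- Ivy (knight) says "Quinn is a knight" - this is TRUE because Quinn is a knight.
- Carol (knight) says "Maya tells the truth" - this is TRUE because Maya is a knight.
- Quinn (knight) says "Carol tells the truth" - this is TRUE because Carol is a knight.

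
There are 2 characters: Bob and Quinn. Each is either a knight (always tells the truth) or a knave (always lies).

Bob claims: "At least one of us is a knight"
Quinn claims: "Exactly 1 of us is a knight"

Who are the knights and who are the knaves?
Bob is a knave.
Quinn is a knave.

Verification:
- Bob (knave) says "At least one of us is a knight" - this is FALSE (a lie) because no one is a knight.
- Quinn (knave) says "Exactly 1 of us is a knight" - this is FALSE (a lie) because there are 0 knights.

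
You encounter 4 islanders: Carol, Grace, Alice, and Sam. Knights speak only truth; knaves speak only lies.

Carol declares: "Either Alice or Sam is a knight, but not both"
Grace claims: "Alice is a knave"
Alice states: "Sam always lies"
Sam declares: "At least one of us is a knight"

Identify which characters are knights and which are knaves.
Carol is a knight.
Grace is a knight.
Alice is a knave.
Sam is a knight.

Verification:
- Carol (knight) says "Either Alice or Sam is a knight, but not both" - this is TRUE because Alice is a knave and Sam is a knight.
- Grace (knight) says "Alice is a knave" - this is TRUE because Alice is a knave.
- Alice (knave) says "Sam always lies" - this is FALSE (a lie) because Sam is a knight.
- Sam (knight) says "At least one of us is a knight" - this is TRUE because Carol, Grace, and Sam are knights.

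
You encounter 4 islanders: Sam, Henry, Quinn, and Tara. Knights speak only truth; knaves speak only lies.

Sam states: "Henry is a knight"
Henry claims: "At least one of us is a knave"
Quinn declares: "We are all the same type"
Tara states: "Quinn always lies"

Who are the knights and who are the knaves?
Sam is a knight.
Henry is a knight.
Quinn is a knave.
Tara is a knight.

Verification:
- Sam (knight) says "Henry is a knight" - this is TRUE because Henry is a knight.
- Henry (knight) says "At least one of us is a knave" - this is TRUE because Quinn is a knave.
- Quinn (knave) says "We are all the same type" - this is FALSE (a lie) because Sam, Henry, and Tara are knights and Quinn is a knave.
- Tara (knight) says "Quinn always lies" - this is TRUE because Quinn is a knave.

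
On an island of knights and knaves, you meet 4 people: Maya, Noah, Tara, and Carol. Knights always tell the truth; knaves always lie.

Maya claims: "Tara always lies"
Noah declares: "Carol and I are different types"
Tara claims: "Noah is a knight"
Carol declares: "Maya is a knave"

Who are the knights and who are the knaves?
Maya is a knight.
Noah is a knave.
Tara is a knave.
Carol is a knave.

Verification:
- Maya (knight) says "Tara always lies" - this is TRUE because Tara is a knave.
- Noah (knave) says "Carol and I are different types" - this is FALSE (a lie) because Noah is a knave and Carol is a knave.
- Tara (knave) says "Noah is a knight" - this is FALSE (a lie) because Noah is a knave.
- Carol (knave) says "Maya is a knave" - this is FALSE (a lie) because Maya is a knight.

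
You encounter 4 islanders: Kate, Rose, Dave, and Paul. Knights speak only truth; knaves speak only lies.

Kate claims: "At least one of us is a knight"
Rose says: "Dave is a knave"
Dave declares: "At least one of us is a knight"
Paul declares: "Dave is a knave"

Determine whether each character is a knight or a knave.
Kate is a knight.
Rose is a knave.
Dave is a knight.
Paul is a knave.

Verification:
- Kate (knight) says "At least one of us is a knight" - this is TRUE because Kate and Dave are knights.
- Rose (knave) says "Dave is a knave" - this is FALSE (a lie) because Dave is a knight.
- Dave (knight) says "At least one of us is a knight" - this is TRUE because Kate and Dave are knights.
- Paul (knave) says "Dave is a knave" - this is FALSE (a lie) because Dave is a knight.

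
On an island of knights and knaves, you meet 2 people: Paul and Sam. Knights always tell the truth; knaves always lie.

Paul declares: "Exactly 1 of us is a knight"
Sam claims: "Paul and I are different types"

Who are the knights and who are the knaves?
Paul is a knave.
Sam is a knave.

Verification:
- Paul (knave) says "Exactly 1 of us is a knight" - this is FALSE (a lie) because there are 0 knights.
- Sam (knave) says "Paul and I are different types" - this is FALSE (a lie) because Sam is a knave and Paul is a knave.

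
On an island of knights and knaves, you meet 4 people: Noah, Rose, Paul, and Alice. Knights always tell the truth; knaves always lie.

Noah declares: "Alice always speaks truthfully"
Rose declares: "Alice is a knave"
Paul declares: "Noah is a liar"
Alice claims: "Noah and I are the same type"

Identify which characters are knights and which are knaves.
Noah is a knight.
Rose is a knave.
Paul is a knave.
Alice is a knight.

Verification:
- Noah (knight) says "Alice always speaks truthfully" - this is TRUE because Alice is a knight.
- Rose (knave) says "Alice is a knave" - this is FALSE (a lie) because Alice is a knight.
- Paul (knave) says "Noah is a liar" - this is FALSE (a lie) because Noah is a knight.
- Alice (knight) says "Noah and I are the same type" - this is TRUE because Alice is a knight and Noah is a knight.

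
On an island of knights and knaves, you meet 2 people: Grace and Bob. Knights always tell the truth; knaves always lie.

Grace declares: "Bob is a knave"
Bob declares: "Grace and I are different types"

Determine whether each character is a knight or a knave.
Grace is a knave.
Bob is a knight.

Verification:
- Grace (knave) says "Bob is a knave" - this is FALSE (a lie) because Bob is a knight.
- Bob (knight) says "Grace and I are different types" - this is TRUE because Bob is a knight and Grace is a knave.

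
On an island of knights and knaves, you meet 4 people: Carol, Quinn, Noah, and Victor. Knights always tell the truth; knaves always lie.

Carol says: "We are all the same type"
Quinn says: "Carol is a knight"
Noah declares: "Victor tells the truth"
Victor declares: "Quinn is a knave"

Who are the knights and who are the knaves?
Carol is a knave.
Quinn is a knave.
Noah is a knight.
Victor is a knight.

Verification:
- Carol (knave) says "We are all the same type" - this is FALSE (a lie) because Noah and Victor are knights and Carol and Quinn are knaves.
- Quinn (knave) says "Carol is a knight" - this is FALSE (a lie) because Carol is a knave.
- Noah (knight) says "Victor tells the truth" - this is TRUE because Victor is a knight.
- Victor (knight) says "Quinn is a knave" - this is TRUE because Quinn is a knave.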